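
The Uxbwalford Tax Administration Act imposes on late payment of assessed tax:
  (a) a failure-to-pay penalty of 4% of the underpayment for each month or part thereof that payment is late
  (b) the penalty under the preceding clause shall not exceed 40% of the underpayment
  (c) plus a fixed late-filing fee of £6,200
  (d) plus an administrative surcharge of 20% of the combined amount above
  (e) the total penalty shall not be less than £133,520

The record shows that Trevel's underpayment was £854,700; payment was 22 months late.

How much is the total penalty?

Penalty: £417,696

Accrued rate: 4% × 22 = 88%, capped at 40% → 40%
Failure-to-pay penalty: 40% of £854,700 = £341,880
Penalty before surcharge: £341,880 + £6,200 = £348,080
Administrative surcharge: 20% of £348,080 = £69,616
Total penalty: £348,080 + £69,616 = £417,696
Minimum £133,520: £417,696 meets the minimum, no increase.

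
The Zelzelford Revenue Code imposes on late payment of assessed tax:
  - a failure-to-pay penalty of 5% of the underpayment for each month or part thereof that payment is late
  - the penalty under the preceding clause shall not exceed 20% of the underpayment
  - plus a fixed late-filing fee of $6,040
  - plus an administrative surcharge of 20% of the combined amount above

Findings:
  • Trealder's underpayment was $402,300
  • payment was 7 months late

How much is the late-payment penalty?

$103,800

Accrued rate: 5% × 7 = 35%, capped at 20% → 20%
Failure-to-pay penalty: 20% of $402,300 = $80,460
Penalty before surcharge: $80,460 + $6,040 = $86,500
Administrative surcharge: 20% of $86,500 = $17,300
Total penalty: $86,500 + $17,300 = $103,800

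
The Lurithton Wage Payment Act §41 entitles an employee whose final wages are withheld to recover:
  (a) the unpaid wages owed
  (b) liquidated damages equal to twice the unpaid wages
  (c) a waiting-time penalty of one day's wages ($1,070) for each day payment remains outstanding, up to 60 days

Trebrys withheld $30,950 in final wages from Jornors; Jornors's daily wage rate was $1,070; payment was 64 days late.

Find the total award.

$157,050

Doubled: 2 × $30,950 = $61,900
Penalty days: min(64, 60) = 60
Waiting-time penalty: 60 × $1,070 = $64,200
Total award: $30,950 + $61,900 + $64,200 = $157,050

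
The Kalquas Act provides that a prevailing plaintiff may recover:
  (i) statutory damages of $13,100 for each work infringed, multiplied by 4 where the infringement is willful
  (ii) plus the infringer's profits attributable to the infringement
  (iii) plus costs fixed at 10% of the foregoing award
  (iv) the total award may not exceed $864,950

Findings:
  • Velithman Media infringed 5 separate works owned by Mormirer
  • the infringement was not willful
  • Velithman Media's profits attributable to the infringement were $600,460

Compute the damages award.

Statutory damages: 5 × $13,100 = $65,500
Infringement not willful: no ×4 enhancement.
Combined award: $65,500 + $600,460 = $665,960
Costs: 10% of $665,960 = $66,596
Award plus costs: $665,960 + $66,596 = $732,556
Cap at $864,950: $732,556 is within the cap, no reduction.

$732,556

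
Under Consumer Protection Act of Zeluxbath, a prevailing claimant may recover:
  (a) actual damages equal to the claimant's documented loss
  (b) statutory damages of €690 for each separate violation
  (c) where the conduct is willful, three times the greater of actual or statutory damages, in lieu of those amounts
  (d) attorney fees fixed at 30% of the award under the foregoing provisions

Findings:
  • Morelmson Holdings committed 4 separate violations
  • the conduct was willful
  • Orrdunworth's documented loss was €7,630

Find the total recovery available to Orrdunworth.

Statutory damages: 4 × €690 = €2,760
Greater of actual damages (€7,630) or statutory damages (€2,760): €7,630
Trebled: 3 × €7,630 = €22,890
Attorney fees: 30% of €22,890 = €6,867
Total recovery: €22,890 + €6,867 = €29,757

€29,757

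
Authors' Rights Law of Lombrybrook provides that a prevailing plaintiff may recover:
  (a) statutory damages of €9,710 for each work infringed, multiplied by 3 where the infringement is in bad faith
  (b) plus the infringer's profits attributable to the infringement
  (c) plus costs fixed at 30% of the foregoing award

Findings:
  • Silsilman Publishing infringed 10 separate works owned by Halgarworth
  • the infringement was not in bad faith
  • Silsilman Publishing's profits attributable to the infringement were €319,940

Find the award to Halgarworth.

€542,152

Statutory damages: 10 × €9,710 = €97,100
Infringement not in bad faith: no ×3 enhancement.
Combined award: €97,100 + €319,940 = €417,040
Costs: 30% of €417,040 = €125,112
Award plus costs: €417,040 + €125,112 = €542,152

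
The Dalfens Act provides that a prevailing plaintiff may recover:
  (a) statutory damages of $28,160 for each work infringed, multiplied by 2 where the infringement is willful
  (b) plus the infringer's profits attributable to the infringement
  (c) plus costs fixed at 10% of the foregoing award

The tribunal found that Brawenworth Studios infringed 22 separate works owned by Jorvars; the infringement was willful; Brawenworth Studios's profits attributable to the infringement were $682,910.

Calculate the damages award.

Statutory damages: 22 × $28,160 = $619,520
Doubled: 2 × $619,520 = $1,239,040
Combined award: $1,239,040 + $682,910 = $1,921,950
Costs: 10% of $1,921,950 = $192,195
Award plus costs: $1,921,950 + $192,195 = $2,114,145

$2,114,145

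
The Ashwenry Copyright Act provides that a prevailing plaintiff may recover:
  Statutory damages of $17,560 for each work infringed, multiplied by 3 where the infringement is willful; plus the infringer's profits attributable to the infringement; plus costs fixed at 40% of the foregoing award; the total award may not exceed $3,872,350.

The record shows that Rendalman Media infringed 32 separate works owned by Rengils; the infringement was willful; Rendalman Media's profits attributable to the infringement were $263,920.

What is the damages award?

Statutory damages: 32 × $17,560 = $561,920
Trebled: 3 × $561,920 = $1,685,760
Combined award: $1,685,760 + $263,920 = $1,949,680
Costs: 40% of $1,949,680 = $779,872
Award plus costs: $1,949,680 + $779,872 = $2,729,552
Cap at $3,872,350: $2,729,552 is within the cap, no reduction.

$2,729,552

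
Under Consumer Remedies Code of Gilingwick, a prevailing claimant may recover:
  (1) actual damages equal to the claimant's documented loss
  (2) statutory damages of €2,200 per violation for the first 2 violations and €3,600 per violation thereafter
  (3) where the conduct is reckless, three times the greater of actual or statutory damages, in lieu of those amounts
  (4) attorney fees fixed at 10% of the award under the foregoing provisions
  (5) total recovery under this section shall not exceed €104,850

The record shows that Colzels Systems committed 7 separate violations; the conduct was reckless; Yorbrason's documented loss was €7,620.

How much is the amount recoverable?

First 2 violations: 2 × €2,200 = €4,400
Remaining violations: (7 − 2) × €3,600 = €18,000
Statutory damages: €4,400 + €18,000 = €22,400
Greater of actual damages (€7,620) or statutory damages (€22,400): €22,400
Trebled: 3 × €22,400 = €67,200
Attorney fees: 10% of €67,200 = €6,720
Total before cap: €67,200 + €6,720 = €73,920
Cap at €104,850: €73,920 is within the cap, no reduction.

Total recovery: €73,920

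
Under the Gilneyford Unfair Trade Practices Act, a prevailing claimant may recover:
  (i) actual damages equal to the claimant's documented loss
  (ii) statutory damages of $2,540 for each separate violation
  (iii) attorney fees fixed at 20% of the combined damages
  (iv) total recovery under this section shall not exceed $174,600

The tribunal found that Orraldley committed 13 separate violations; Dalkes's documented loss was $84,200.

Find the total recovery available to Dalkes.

Statutory damages: 13 × $2,540 = $33,020
Combined damages: $84,200 + $33,020 = $117,220
Attorney fees: 20% of $117,220 = $23,444
Total before cap: $117,220 + $23,444 = $140,664
Cap at $174,600: $140,664 is within the cap, no reduction.

Total recovery: $140,664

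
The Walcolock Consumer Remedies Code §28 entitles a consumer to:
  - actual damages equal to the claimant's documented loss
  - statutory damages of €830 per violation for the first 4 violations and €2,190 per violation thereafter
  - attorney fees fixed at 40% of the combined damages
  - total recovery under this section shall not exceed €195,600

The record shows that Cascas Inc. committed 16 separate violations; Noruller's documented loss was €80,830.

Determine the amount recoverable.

First 4 violations: 4 × €830 = €3,320
Remaining violations: (16 − 4) × €2,190 = €26,280
Statutory damages: €3,320 + €26,280 = €29,600
Combined damages: €80,830 + €29,600 = €110,430
Attorney fees: 40% of €110,430 = €44,172
Total before cap: €110,430 + €44,172 = €154,602
Cap at €195,600: €154,602 is within the cap, no reduction.

€154,602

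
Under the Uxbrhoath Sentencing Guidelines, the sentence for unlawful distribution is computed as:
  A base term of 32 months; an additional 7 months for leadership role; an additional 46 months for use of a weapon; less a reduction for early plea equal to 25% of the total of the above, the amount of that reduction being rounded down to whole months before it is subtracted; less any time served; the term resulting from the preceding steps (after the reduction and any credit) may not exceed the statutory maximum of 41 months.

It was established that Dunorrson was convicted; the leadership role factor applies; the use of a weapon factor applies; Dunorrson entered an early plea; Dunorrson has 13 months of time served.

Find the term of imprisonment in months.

Leadership role enhancement: +7 months
Use of a weapon enhancement: +46 months
Adjusted term: 32 months + 7 months + 46 months = 85 months
Early plea reduction: 25% of 85 months = 21 months (rounded down)
After reduction: 85 − 21 = 64 months
Less time served: 64 months − 13 months = 51 months
Cap at 41 months: 51 months exceeds the cap → 41 months

41 months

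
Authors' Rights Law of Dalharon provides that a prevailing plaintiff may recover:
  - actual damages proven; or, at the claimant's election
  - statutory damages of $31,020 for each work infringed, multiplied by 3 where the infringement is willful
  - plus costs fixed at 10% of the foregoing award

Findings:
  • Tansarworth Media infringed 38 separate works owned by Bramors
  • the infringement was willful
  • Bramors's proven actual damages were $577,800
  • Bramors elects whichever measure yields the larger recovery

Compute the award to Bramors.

$3,889,908

Statutory damages: 38 × $31,020 = $1,178,760
Trebled: 3 × $1,178,760 = $3,536,280
Greater of actual damages ($577,800) or enhanced statutory damages ($3,536,280): $3,536,280
Costs: 10% of $3,536,280 = $353,628
Award plus costs: $3,536,280 + $353,628 = $3,889,908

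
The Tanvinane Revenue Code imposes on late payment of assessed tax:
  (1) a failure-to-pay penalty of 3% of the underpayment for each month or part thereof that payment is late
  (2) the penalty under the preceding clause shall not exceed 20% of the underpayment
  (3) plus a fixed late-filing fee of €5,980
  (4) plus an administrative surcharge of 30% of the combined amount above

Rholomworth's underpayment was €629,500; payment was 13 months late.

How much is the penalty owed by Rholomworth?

Accrued rate: 3% × 13 = 39%, capped at 20% → 20%
Failure-to-pay penalty: 20% of €629,500 = €125,900
Penalty before surcharge: €125,900 + €5,980 = €131,880
Administrative surcharge: 30% of €131,880 = €39,564
Total penalty: €131,880 + €39,564 = €171,444

€171,444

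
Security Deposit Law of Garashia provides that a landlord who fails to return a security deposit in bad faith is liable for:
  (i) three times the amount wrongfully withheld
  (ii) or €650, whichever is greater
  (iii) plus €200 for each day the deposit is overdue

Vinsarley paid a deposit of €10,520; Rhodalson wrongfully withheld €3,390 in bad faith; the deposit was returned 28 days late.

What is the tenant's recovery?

Trebled: 3 × €3,390 = €10,170
Minimum €650: €10,170 meets the minimum, no increase.
Late-return penalty: 28 × €200 = €5,600
Damages plus late penalty: €10,170 + €5,600 = €15,770

€15,770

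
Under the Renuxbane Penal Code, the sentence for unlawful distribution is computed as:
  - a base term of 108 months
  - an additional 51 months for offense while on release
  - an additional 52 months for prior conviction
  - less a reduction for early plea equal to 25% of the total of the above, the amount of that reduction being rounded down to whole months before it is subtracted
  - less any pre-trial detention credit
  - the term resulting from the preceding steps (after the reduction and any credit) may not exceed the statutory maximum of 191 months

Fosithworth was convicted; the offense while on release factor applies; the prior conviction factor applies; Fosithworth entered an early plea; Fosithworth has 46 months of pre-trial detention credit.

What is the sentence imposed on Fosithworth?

Offense while on release enhancement: +51 months
Prior conviction enhancement: +52 months
Adjusted term: 108 months + 51 months + 52 months = 211 months
Early plea reduction: 25% of 211 months = 52 months (rounded down)
After reduction: 211 − 52 = 159 months
Less pre-trial detention credit: 159 months − 46 months = 113 months
Cap at 191 months: 113 months is within the cap, no reduction.

113 months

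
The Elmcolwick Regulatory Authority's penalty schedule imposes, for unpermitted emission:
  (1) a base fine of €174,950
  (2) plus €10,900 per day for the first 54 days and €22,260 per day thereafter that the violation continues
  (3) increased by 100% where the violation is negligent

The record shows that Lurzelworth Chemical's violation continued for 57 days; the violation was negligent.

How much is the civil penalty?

First 54 days: 54 × €10,900 = €588,600
Remaining days: (57 − 54) × €22,260 = €66,780
Per-day component: €588,600 + €66,780 = €655,380
Base plus per-day: €174,950 + €655,380 = €830,330
Enhancement: 100% of €830,330 = €830,330
Enhanced fine: €830,330 + €830,330 = €1,660,660

Civil penalty: €1,660,660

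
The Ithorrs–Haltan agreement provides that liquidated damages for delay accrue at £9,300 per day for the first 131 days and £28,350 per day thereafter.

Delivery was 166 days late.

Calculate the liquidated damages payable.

£2,210,550

First 131 days: 131 × £9,300 = £1,218,300
Remaining days: (166 − 131) × £28,350 = £992,250
Accrued per-day damages: £1,218,300 + £992,250 = £2,210,550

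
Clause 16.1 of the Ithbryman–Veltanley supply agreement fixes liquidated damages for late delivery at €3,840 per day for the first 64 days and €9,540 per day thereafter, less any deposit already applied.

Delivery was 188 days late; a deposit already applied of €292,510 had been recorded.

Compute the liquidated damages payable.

First 64 days: 64 × €3,840 = €245,760
Remaining days: (188 − 64) × €9,540 = €1,182,960
Accrued per-day damages: €245,760 + €1,182,960 = €1,428,720
Less deposit already applied: €1,428,720 − €292,510 = €1,136,210

€1,136,210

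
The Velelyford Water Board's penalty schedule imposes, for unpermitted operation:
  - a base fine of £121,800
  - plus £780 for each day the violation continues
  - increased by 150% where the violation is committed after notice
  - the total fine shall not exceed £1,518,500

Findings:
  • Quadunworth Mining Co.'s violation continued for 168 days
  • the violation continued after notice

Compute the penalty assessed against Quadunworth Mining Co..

Per-day component: 168 × £780 = £131,040
Base plus per-day: £121,800 + £131,040 = £252,840
Enhancement: 150% of £252,840 = £379,260
Enhanced fine: £252,840 + £379,260 = £632,100
Cap at £1,518,500: £632,100 is within the cap, no reduction.

£632,100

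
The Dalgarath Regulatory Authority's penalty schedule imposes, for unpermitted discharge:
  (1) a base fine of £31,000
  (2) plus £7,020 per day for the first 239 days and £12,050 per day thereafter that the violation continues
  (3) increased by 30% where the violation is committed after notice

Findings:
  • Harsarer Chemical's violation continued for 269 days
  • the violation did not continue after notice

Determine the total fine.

First 239 days: 239 × £7,020 = £1,677,780
Remaining days: (269 − 239) × £12,050 = £361,500
Per-day component: £1,677,780 + £361,500 = £2,039,280
Base plus per-day: £31,000 + £2,039,280 = £2,070,280
The violation did not continue after notice: no 30% increase.

Civil penalty: £2,070,280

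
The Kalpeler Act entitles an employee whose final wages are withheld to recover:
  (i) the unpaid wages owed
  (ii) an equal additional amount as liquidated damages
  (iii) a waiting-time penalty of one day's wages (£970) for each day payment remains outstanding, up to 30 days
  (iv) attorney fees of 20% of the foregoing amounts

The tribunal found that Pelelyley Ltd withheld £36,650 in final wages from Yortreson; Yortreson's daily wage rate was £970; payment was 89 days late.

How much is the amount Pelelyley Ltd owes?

£122,880

Liquidated damages (equal amount): £36,650
Penalty days: min(89, 30) = 30
Waiting-time penalty: 30 × £970 = £29,100
Subtotal: £36,650 + £36,650 + £29,100 = £102,400
Attorney fees: 20% of £102,400 = £20,480
Total award: £102,400 + £20,480 = £122,880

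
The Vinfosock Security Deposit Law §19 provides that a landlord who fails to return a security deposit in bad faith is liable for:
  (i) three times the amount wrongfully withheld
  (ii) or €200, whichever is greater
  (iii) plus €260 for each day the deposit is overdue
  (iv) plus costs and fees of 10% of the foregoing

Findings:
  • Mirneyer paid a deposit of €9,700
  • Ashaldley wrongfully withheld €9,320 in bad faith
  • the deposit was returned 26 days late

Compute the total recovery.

Trebled: 3 × €9,320 = €27,960
Minimum €200: €27,960 meets the minimum, no increase.
Late-return penalty: 26 × €260 = €6,760
Damages plus late penalty: €27,960 + €6,760 = €34,720
Costs and fees: 10% of €34,720 = €3,472
Total recovery: €34,720 + €3,472 = €38,192

Recovery: €38,192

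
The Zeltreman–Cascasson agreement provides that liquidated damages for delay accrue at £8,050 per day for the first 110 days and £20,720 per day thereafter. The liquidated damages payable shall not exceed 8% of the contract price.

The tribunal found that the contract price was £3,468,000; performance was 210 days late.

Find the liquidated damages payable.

First 110 days: 110 × £8,050 = £885,500
Remaining days: (210 − 110) × £20,720 = £2,072,000
Accrued per-day damages: £885,500 + £2,072,000 = £2,957,500
Cap: 8% of £3,468,000 = £277,440
Cap at £277,440: £2,957,500 exceeds the cap → £277,440

£277,440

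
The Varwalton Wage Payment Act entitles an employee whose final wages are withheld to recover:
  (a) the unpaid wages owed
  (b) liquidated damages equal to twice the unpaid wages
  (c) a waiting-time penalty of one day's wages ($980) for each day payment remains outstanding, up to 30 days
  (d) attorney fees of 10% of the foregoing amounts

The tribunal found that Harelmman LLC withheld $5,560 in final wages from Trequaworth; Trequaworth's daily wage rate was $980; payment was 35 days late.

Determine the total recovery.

Doubled: 2 × $5,560 = $11,120
Penalty days: min(35, 30) = 30
Waiting-time penalty: 30 × $980 = $29,400
Subtotal: $5,560 + $11,120 + $29,400 = $46,080
Attorney fees: 10% of $46,080 = $4,608
Total award: $46,080 + $4,608 = $50,688

$50,688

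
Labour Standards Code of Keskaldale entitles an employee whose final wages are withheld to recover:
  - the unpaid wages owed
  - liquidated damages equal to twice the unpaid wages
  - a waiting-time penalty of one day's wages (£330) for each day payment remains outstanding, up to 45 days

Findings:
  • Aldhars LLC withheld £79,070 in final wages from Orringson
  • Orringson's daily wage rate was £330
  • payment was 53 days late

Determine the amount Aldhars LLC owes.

Doubled: 2 × £79,070 = £158,140
Penalty days: min(53, 45) = 45
Waiting-time penalty: 45 × £330 = £14,850
Total award: £79,070 + £158,140 + £14,850 = £252,060

£252,060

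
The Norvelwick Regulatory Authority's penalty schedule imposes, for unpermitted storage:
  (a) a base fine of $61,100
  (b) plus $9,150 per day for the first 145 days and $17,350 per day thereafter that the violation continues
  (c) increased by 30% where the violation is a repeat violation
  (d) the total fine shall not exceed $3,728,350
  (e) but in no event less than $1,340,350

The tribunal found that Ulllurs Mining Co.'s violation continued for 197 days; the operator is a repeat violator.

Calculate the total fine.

$2,977,065

First 145 days: 145 × $9,150 = $1,326,750
Remaining days: (197 − 145) × $17,350 = $902,200
Per-day component: $1,326,750 + $902,200 = $2,228,950
Base plus per-day: $61,100 + $2,228,950 = $2,290,050
Enhancement: 30% of $2,290,050 = $687,015
Enhanced fine: $2,290,050 + $687,015 = $2,977,065
Cap at $3,728,350: $2,977,065 is within the cap, no reduction.
Minimum $1,340,350: $2,977,065 meets the minimum, no increase.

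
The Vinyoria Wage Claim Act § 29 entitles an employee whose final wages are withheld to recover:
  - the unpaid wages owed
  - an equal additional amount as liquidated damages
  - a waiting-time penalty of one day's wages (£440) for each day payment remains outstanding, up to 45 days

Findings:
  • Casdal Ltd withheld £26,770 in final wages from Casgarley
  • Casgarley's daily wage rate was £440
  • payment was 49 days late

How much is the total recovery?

Total award: £73,340

Liquidated damages (equal amount): £26,770
Penalty days: min(49, 45) = 45
Waiting-time penalty: 45 × £440 = £19,800
Total award: £26,770 + £26,770 + £19,800 = £73,340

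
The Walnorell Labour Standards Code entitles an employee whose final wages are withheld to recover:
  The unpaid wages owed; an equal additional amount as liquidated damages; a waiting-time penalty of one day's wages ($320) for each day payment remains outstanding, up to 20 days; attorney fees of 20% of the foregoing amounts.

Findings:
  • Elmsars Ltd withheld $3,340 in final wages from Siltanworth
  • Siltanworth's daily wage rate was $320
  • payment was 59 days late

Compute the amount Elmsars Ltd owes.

$15,696

Liquidated damages (equal amount): $3,340
Penalty days: min(59, 20) = 20
Waiting-time penalty: 20 × $320 = $6,400
Subtotal: $3,340 + $3,340 + $6,400 = $13,080
Attorney fees: 20% of $13,080 = $2,616
Total award: $13,080 + $2,616 = $15,696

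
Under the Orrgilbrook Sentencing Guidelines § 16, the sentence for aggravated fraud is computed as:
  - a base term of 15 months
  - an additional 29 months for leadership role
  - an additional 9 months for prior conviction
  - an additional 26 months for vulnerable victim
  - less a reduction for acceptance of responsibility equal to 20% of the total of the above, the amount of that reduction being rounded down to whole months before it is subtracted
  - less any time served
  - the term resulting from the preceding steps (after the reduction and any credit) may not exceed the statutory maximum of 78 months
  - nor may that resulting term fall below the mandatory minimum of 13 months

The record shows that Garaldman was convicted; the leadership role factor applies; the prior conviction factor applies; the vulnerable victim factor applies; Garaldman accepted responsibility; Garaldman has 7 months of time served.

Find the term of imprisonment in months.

Leadership role enhancement: +29 months
Prior conviction enhancement: +9 months
Vulnerable victim enhancement: +26 months
Adjusted term: 15 months + 29 months + 9 months + 26 months = 79 months
Acceptance of responsibility reduction: 20% of 79 months = 15 months (rounded down)
After reduction: 79 − 15 = 64 months
Less time served: 64 months − 7 months = 57 months
Cap at 78 months: 57 months is within the cap, no reduction.
Minimum 13 months: 57 months meets the minimum, no increase.

57 months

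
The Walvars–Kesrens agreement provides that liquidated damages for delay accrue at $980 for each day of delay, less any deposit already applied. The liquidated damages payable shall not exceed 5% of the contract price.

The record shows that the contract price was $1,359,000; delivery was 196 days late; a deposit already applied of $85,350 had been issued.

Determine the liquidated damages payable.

Per-day damages: 196 × $980 = $192,080
Less deposit already applied: $192,080 − $85,350 = $106,730
Cap: 5% of $1,359,000 = $67,950
Cap at $67,950: $106,730 exceeds the cap → $67,950

Liquidated damages: $67,950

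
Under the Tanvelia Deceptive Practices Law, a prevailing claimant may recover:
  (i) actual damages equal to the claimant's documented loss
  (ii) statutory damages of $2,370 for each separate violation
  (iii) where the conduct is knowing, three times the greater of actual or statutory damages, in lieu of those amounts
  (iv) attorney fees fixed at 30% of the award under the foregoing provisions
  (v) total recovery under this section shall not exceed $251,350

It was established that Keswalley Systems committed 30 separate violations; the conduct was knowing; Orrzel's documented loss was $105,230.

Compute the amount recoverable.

Statutory damages: 30 × $2,370 = $71,100
Greater of actual damages ($105,230) or statutory damages ($71,100): $105,230
Trebled: 3 × $105,230 = $315,690
Attorney fees: 30% of $315,690 = $94,707
Total before cap: $315,690 + $94,707 = $410,397
Cap at $251,350: $410,397 exceeds the cap → $251,350

$251,350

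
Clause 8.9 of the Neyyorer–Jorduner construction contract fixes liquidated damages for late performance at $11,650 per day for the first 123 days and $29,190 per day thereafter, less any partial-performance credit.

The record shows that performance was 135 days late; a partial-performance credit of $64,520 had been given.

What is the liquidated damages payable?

Liquidated damages: $1,718,710

First 123 days: 123 × $11,650 = $1,432,950
Remaining days: (135 − 123) × $29,190 = $350,280
Accrued per-day damages: $1,432,950 + $350,280 = $1,783,230
Less partial-performance credit: $1,783,230 − $64,520 = $1,718,710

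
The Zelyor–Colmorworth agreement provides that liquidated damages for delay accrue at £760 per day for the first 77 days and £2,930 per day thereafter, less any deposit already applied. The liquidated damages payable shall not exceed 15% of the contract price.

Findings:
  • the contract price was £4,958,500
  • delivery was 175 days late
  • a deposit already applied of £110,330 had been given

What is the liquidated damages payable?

First 77 days: 77 × £760 = £58,520
Remaining days: (175 − 77) × £2,930 = £287,140
Accrued per-day damages: £58,520 + £287,140 = £345,660
Less deposit already applied: £345,660 − £110,330 = £235,330
Cap: 15% of £4,958,500 = £743,775
Cap at £743,775: £235,330 is within the cap, no reduction.

£235,330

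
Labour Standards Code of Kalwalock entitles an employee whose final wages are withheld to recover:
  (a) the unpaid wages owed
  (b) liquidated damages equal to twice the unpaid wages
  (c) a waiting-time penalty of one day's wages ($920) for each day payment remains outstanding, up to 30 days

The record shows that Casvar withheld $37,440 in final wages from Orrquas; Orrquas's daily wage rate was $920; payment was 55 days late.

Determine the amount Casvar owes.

$139,920

Doubled: 2 × $37,440 = $74,880
Penalty days: min(55, 30) = 30
Waiting-time penalty: 30 × $920 = $27,600
Total award: $37,440 + $74,880 + $27,600 = $139,920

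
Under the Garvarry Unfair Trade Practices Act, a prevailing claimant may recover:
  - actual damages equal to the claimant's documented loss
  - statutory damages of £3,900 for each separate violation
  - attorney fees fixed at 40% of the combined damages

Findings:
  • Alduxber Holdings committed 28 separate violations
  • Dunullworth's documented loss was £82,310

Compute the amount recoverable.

Total recovery: £268,114

Statutory damages: 28 × £3,900 = £109,200
Combined damages: £82,310 + £109,200 = £191,510
Attorney fees: 40% of £191,510 = £76,604
Total recovery: £191,510 + £76,604 = £268,114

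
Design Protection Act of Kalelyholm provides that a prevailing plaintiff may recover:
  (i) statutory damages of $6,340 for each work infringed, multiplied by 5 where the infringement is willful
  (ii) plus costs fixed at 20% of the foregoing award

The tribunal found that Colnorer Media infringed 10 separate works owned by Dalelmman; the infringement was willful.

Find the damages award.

Statutory damages: 10 × $6,340 = $63,400
Multiplied by 5: 5 × $63,400 = $317,000
Costs: 20% of $317,000 = $63,400
Award plus costs: $317,000 + $63,400 = $380,400

$380,400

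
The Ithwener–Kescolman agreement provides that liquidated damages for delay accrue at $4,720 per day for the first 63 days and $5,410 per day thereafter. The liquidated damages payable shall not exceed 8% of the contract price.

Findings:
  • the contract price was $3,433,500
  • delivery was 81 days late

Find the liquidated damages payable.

First 63 days: 63 × $4,720 = $297,360
Remaining days: (81 − 63) × $5,410 = $97,380
Accrued per-day damages: $297,360 + $97,380 = $394,740
Cap: 8% of $3,433,500 = $274,680
Cap at $274,680: $394,740 exceeds the cap → $274,680

$274,680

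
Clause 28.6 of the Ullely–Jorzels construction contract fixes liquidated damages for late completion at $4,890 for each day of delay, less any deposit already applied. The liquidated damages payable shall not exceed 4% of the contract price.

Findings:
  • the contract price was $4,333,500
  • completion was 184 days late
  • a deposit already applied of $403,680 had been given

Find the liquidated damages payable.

$173,340

Per-day damages: 184 × $4,890 = $899,760
Less deposit already applied: $899,760 − $403,680 = $496,080
Cap: 4% of $4,333,500 = $173,340
Cap at $173,340: $496,080 exceeds the cap → $173,340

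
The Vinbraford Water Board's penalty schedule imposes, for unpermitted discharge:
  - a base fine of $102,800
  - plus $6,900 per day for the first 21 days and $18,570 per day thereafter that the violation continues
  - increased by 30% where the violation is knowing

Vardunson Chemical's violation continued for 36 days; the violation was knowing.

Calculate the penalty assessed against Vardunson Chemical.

First 21 days: 21 × $6,900 = $144,900
Remaining days: (36 − 21) × $18,570 = $278,550
Per-day component: $144,900 + $278,550 = $423,450
Base plus per-day: $102,800 + $423,450 = $526,250
Enhancement: 30% of $526,250 = $157,875
Enhanced fine: $526,250 + $157,875 = $684,125

Civil penalty: $684,125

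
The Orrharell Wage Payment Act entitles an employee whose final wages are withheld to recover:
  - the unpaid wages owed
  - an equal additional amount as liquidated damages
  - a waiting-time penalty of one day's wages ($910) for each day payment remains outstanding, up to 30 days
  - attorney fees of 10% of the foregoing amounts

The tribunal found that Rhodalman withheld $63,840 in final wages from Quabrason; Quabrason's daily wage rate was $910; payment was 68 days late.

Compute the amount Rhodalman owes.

$170,478

Liquidated damages (equal amount): $63,840
Penalty days: min(68, 30) = 30
Waiting-time penalty: 30 × $910 = $27,300
Subtotal: $63,840 + $63,840 + $27,300 = $154,980
Attorney fees: 10% of $154,980 = $15,498
Total award: $154,980 + $15,498 = $170,478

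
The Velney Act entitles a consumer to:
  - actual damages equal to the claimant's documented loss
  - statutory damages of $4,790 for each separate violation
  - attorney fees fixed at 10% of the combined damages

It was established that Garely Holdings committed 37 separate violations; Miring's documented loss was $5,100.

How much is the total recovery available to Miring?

Total recovery: $200,563

Statutory damages: 37 × $4,790 = $177,230
Combined damages: $5,100 + $177,230 = $182,330
Attorney fees: 10% of $182,330 = $18,233
Total recovery: $182,330 + $18,233 = $200,563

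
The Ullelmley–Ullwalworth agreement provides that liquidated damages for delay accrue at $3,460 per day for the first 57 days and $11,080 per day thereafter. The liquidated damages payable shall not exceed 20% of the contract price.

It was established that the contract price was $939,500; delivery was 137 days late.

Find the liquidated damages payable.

$187,900

First 57 days: 57 × $3,460 = $197,220
Remaining days: (137 − 57) × $11,080 = $886,400
Accrued per-day damages: $197,220 + $886,400 = $1,083,620
Cap: 20% of $939,500 = $187,900
Cap at $187,900: $1,083,620 exceeds the cap → $187,900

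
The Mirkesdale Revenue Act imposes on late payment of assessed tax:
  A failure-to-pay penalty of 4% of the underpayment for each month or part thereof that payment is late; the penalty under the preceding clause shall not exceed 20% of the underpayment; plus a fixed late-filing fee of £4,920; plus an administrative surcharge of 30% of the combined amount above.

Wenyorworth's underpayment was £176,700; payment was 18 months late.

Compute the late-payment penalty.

Accrued rate: 4% × 18 = 72%, capped at 20% → 20%
Failure-to-pay penalty: 20% of £176,700 = £35,340
Penalty before surcharge: £35,340 + £4,920 = £40,260
Administrative surcharge: 30% of £40,260 = £12,078
Total penalty: £40,260 + £12,078 = £52,338

£52,338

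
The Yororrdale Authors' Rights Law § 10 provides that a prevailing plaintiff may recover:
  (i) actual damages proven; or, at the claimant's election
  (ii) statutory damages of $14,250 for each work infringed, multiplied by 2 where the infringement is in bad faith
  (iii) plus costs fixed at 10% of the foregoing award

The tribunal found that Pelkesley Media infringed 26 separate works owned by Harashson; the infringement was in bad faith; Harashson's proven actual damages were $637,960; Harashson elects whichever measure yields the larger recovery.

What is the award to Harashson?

$815,100

Statutory damages: 26 × $14,250 = $370,500
Doubled: 2 × $370,500 = $741,000
Greater of actual damages ($637,960) or enhanced statutory damages ($741,000): $741,000
Costs: 10% of $741,000 = $74,100
Award plus costs: $741,000 + $74,100 = $815,100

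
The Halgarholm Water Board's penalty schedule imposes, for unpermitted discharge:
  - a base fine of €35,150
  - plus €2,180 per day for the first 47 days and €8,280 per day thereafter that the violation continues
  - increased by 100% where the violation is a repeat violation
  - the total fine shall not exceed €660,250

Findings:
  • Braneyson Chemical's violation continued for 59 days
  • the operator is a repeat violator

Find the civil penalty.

€473,940

First 47 days: 47 × €2,180 = €102,460
Remaining days: (59 − 47) × €8,280 = €99,360
Per-day component: €102,460 + €99,360 = €201,820
Base plus per-day: €35,150 + €201,820 = €236,970
Enhancement: 100% of €236,970 = €236,970
Enhanced fine: €236,970 + €236,970 = €473,940
Cap at €660,250: €473,940 is within the cap, no reduction.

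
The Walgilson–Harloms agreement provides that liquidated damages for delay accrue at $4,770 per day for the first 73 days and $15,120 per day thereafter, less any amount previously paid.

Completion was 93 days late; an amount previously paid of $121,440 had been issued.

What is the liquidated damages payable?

First 73 days: 73 × $4,770 = $348,210
Remaining days: (93 − 73) × $15,120 = $302,400
Accrued per-day damages: $348,210 + $302,400 = $650,610
Less amount previously paid: $650,610 − $121,440 = $529,170

$529,170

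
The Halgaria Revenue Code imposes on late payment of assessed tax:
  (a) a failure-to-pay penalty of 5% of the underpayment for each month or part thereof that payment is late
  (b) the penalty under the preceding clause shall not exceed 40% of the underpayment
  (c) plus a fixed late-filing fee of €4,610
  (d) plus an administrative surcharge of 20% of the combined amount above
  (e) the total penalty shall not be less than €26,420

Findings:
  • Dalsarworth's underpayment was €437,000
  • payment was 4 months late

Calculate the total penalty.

Penalty: €110,412

Accrued rate: 5% × 4 = 20%, capped at 40% → 20%
Failure-to-pay penalty: 20% of €437,000 = €87,400
Penalty before surcharge: €87,400 + €4,610 = €92,010
Administrative surcharge: 20% of €92,010 = €18,402
Total penalty: €92,010 + €18,402 = €110,412
Minimum €26,420: €110,412 meets the minimum, no increase.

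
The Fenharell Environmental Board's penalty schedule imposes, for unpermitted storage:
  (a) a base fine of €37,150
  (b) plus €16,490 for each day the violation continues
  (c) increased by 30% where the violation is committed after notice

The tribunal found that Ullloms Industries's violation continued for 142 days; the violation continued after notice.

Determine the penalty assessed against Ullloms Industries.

Per-day component: 142 × €16,490 = €2,341,580
Base plus per-day: €37,150 + €2,341,580 = €2,378,730
Enhancement: 30% of €2,378,730 = €713,619
Enhanced fine: €2,378,730 + €713,619 = €3,092,349

€3,092,349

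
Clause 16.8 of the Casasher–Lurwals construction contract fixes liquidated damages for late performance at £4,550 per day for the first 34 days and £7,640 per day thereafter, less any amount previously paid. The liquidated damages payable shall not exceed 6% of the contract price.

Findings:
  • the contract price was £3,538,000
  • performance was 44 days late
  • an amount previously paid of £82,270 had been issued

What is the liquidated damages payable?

£148,830

First 34 days: 34 × £4,550 = £154,700
Remaining days: (44 − 34) × £7,640 = £76,400
Accrued per-day damages: £154,700 + £76,400 = £231,100
Less amount previously paid: £231,100 − £82,270 = £148,830
Cap: 6% of £3,538,000 = £212,280
Cap at £212,280: £148,830 is within the cap, no reduction.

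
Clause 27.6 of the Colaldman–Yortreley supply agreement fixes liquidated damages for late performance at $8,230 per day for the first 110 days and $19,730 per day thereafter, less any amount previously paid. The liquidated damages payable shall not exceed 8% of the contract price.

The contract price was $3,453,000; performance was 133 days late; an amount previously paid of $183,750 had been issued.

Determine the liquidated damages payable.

$276,240

First 110 days: 110 × $8,230 = $905,300
Remaining days: (133 − 110) × $19,730 = $453,790
Accrued per-day damages: $905,300 + $453,790 = $1,359,090
Less amount previously paid: $1,359,090 − $183,750 = $1,175,340
Cap: 8% of $3,453,000 = $276,240
Cap at $276,240: $1,175,340 exceeds the cap → $276,240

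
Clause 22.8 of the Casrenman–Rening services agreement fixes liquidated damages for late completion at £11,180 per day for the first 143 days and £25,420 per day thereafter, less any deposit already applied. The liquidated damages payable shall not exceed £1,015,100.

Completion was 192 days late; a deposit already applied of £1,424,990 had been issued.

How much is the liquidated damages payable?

Liquidated damages: £1,015,100

First 143 days: 143 × £11,180 = £1,598,740
Remaining days: (192 − 143) × £25,420 = £1,245,580
Accrued per-day damages: £1,598,740 + £1,245,580 = £2,844,320
Less deposit already applied: £2,844,320 − £1,424,990 = £1,419,330
Cap at £1,015,100: £1,419,330 exceeds the cap → £1,015,100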